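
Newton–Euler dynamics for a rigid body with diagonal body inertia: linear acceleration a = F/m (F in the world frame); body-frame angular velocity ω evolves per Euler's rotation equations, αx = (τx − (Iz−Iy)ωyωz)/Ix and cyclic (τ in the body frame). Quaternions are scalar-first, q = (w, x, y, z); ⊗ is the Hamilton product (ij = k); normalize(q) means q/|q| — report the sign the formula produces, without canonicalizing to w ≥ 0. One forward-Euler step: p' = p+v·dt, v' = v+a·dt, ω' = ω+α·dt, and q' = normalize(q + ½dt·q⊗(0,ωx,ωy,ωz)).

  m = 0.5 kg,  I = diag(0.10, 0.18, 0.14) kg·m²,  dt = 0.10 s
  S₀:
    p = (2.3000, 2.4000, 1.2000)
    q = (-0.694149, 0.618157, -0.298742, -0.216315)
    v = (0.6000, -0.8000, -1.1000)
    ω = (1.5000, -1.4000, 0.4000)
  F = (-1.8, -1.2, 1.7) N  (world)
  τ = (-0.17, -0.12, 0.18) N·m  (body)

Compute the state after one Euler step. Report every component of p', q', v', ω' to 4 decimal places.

precession coupling ω×(Iω) = (0.0224, -0.0240, -0.1680)
α = I⁻¹(τ − ω×Iω) = (-1.9240, -0.5333, 2.4857)
new body rate ω' = (1.3076, -1.4533, 0.6486)
Hamilton product q⊗(0,ω) = (-1.2589483, -1.4635613, 0.4000733, -0.6949664)
q' = normalize(q + ½dt·q⊗(0,ω)) = (-0.7530, 0.5420, -0.2772, -0.2497)
a = F/m = (-3.6000, -2.4000, 3.4000)
p + v·dt = (2.3600, 2.3200, 1.0900)
new velocity v' = (0.2400, -1.0400, -0.7600)

p' = (2.3600, 2.3200, 1.0900)
q' = (-0.7530, 0.5420, -0.2772, -0.2497)
v' = (0.2400, -1.0400, -0.7600)
ω' = (1.3076, -1.4533, 0.6486)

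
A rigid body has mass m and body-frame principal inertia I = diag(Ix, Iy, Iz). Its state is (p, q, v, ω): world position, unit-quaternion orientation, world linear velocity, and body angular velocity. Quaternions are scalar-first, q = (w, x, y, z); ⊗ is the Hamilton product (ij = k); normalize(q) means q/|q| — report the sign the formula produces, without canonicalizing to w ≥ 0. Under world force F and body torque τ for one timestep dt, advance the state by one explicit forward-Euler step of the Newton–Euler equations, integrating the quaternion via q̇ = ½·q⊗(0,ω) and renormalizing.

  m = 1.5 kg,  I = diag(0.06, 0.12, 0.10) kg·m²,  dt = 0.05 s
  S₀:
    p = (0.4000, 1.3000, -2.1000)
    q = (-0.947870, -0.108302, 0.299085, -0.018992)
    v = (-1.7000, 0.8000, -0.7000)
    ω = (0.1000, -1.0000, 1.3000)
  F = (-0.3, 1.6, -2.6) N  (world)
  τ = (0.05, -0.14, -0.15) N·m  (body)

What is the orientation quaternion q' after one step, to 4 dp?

q' = (-0.9387, -0.1013, 0.3260, -0.0478)

2q̇ = q⊗(0,ω) = (0.3346048, 0.2750315, 1.0867634, -1.1538375)
q + ½dt·q⊗(0,ω), renormalized = (-0.9387, -0.1013, 0.3260, -0.0478)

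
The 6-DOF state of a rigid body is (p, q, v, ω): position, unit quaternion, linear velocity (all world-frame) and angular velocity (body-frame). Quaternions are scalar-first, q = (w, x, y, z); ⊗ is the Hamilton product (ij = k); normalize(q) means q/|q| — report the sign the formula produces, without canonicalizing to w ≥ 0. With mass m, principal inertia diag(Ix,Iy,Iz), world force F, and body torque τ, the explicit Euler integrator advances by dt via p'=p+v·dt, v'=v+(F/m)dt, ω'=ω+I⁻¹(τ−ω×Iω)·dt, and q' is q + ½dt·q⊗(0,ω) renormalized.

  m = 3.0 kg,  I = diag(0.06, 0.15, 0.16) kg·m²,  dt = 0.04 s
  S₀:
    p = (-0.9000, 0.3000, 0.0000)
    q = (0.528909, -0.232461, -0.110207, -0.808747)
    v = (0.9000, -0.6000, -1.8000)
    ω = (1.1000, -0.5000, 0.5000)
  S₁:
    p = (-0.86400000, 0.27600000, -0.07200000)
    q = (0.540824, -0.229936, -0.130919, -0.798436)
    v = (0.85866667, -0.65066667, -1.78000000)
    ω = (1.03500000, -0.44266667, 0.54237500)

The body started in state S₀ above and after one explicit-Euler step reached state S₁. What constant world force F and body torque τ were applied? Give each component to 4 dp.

F = (-3.1000, -3.8000, 1.5000)
τ = (-0.1000, 0.1600, 0.1200)

rate change Δω = (-0.06500000, 0.05733333, 0.04237500)
ω₀×(Iω₀) = (-0.0025, -0.0550, -0.0495)
applied torque τ = (-0.1000, 0.1600, 0.1200)
velocity change Δv = (-0.04133333, -0.05066667, 0.02000000)
m·(v₁−v₀)/dt = (-3.1000, -3.8000, 1.5000)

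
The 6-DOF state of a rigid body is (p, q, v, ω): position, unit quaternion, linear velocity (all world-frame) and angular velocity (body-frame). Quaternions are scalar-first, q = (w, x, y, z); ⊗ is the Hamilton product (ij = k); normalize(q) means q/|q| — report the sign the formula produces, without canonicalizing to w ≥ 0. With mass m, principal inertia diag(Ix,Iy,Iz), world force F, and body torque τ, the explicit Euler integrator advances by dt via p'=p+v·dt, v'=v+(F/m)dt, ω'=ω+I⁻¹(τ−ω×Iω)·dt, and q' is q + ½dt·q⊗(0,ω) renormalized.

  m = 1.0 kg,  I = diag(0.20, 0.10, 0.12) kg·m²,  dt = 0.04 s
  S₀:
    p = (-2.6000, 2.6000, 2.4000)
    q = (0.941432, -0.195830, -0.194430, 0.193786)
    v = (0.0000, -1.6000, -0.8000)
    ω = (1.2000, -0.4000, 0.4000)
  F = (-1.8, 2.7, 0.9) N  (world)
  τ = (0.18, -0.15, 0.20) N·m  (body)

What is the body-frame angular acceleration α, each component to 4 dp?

gyro term ω×Iω = (-0.0032, 0.0384, 0.0480)
(τ − ω×Iω)/I = (0.9160, -1.8840, 1.2667)

α = (0.9160, -1.8840, 1.2667)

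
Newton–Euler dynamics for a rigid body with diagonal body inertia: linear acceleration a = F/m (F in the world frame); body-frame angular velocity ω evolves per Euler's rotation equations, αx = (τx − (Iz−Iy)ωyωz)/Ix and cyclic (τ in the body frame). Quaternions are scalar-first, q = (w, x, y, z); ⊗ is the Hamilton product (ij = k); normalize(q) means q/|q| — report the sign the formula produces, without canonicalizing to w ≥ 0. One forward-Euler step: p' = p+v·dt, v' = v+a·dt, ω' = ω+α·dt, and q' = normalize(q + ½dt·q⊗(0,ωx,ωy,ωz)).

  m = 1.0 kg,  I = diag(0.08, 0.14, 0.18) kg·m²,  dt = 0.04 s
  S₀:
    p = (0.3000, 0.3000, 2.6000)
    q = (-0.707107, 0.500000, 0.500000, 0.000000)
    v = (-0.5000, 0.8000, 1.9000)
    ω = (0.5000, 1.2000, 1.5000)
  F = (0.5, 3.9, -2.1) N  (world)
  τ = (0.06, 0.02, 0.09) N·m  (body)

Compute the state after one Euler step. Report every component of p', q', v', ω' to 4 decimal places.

p' = (0.2800, 0.3320, 2.6760)
q' = (-0.7235, 0.5075, 0.4677, -0.0142)
v' = (-0.4800, 0.9560, 1.8160)
ω' = (0.4940, 1.2271, 1.5120)

ω×(Iω) gyroscopic = (0.0720, -0.0750, 0.0360)
(τ − ω×Iω)/I = (-0.1500, 0.6786, 0.3000)
ω + α·dt = (0.4940, 1.2271, 1.5120)
2q̇ = q⊗(0,ω) = (-0.8500000, 0.3964465, -1.5985284, -0.7106605)
q + ½dt·q⊗(0,ω), renormalized = (-0.7235, 0.5075, 0.4677, -0.0142)
a = (0.5000, 3.9000, -2.1000)
p + v·dt = (0.2800, 0.3320, 2.6760)
new velocity v' = (-0.4800, 0.9560, 1.8160)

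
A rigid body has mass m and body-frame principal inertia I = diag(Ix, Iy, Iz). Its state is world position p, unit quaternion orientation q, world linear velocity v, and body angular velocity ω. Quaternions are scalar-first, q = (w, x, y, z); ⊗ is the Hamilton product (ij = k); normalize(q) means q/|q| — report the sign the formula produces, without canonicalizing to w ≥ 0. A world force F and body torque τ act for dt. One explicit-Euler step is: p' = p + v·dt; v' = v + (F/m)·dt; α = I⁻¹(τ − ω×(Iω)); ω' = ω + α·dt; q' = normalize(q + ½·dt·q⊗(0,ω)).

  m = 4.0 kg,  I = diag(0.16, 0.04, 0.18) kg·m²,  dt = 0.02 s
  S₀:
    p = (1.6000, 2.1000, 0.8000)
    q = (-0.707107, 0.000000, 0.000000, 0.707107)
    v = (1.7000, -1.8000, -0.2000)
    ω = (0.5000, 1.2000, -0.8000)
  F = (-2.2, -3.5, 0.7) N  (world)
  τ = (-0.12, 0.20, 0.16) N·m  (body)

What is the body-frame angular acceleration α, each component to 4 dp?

α = (0.0900, 4.8000, 1.2889)

gyro term ω×Iω = (-0.1344, 0.0080, -0.0720)
angular accel α = (0.0900, 4.8000, 1.2889)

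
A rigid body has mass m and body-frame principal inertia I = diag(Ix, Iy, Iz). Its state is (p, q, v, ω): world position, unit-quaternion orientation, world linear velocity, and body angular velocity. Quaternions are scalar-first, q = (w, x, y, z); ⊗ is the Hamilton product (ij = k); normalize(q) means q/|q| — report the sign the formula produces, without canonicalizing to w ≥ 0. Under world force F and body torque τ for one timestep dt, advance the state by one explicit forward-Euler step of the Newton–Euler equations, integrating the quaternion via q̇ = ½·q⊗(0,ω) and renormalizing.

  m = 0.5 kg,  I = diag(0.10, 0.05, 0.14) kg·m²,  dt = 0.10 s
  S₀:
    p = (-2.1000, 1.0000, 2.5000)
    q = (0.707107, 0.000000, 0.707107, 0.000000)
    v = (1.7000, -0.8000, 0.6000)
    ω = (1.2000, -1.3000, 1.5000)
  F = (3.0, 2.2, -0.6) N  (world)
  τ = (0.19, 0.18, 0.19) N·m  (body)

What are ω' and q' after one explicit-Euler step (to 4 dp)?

precession coupling ω×(Iω) = (-0.1755, -0.0720, 0.0780)
α = I⁻¹(τ − ω×Iω) = (3.6550, 5.0400, 0.8000)
new body rate ω' = (1.5655, -0.7960, 1.5800)
Hamilton product q⊗(0,ω) = (0.9192391, 1.9091889, -0.9192391, 0.2121321)
q + ½dt·q⊗(0,ω), renormalized = (0.7481, 0.0948, 0.6567, 0.0105)

ω' = (1.5655, -0.7960, 1.5800)
q' = (0.7481, 0.0948, 0.6567, 0.0105)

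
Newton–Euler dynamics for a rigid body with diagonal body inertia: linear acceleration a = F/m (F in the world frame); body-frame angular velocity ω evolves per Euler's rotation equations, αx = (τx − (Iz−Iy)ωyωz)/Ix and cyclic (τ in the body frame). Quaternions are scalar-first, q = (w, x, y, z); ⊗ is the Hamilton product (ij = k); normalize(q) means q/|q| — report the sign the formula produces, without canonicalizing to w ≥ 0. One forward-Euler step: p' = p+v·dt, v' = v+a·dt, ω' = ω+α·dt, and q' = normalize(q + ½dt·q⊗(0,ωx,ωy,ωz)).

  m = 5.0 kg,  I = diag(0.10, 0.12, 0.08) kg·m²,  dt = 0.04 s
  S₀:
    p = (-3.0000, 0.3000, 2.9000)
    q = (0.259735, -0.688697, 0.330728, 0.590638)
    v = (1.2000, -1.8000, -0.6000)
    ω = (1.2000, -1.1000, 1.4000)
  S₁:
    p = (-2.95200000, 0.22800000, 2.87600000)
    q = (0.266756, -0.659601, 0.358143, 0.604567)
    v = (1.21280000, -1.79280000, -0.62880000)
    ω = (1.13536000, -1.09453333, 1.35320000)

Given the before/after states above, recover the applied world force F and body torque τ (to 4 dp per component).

v₁ − v₀ = (0.01280000, 0.00720000, -0.02880000)
applied force F = (1.6000, 0.9000, -3.6000)
Δω = ω₁−ω₀ = (-0.06464000, 0.00546667, -0.04680000)
I·α + gyro = (-0.1000, 0.0500, -0.1200)

F = (1.6000, 0.9000, -3.6000)
τ = (-0.1000, 0.0500, -0.1200)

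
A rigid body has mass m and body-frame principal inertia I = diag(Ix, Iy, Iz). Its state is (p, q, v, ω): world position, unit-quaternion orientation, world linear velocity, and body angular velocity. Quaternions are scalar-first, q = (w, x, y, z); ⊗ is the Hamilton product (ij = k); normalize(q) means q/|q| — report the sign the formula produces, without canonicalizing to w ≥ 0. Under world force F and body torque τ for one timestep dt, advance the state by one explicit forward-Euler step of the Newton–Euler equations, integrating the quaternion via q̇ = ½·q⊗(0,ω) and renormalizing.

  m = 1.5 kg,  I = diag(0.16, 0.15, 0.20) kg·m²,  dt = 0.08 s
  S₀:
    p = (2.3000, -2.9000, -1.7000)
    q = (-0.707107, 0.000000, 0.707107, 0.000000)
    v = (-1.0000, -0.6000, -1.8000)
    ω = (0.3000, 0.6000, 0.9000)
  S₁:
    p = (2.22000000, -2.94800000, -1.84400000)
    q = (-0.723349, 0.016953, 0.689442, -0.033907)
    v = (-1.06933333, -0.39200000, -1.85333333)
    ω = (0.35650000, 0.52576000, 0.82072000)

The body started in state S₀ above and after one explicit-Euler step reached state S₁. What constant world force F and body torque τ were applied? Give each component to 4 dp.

rate change Δω = (0.05650000, -0.07424000, -0.07928000)
gyro term ω₀×Iω₀ = (0.0270, -0.0108, -0.0018)
applied torque τ = (0.1400, -0.1500, -0.2000)
velocity change Δv = (-0.06933333, 0.20800000, -0.05333333)
m·(v₁−v₀)/dt = (-1.3000, 3.9000, -1.0000)

F = (-1.3000, 3.9000, -1.0000)
τ = (0.1400, -0.1500, -0.2000)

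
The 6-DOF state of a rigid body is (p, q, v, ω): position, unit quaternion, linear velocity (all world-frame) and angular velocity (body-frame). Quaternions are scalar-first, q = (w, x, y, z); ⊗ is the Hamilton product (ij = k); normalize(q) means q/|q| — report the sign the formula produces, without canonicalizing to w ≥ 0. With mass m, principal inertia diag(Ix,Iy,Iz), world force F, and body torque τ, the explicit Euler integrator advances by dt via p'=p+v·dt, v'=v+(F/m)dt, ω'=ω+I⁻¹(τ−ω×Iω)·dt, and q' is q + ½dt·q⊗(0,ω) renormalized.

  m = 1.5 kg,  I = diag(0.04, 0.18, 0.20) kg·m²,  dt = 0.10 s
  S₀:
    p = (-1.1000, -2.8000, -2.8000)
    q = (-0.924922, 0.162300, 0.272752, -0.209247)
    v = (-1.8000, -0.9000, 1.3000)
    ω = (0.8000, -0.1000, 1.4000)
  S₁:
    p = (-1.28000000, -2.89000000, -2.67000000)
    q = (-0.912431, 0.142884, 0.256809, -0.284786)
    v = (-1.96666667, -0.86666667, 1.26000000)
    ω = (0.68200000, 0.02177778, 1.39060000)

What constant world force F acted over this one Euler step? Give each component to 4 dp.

Δv = v₁−v₀ = (-0.16666667, 0.03333333, -0.04000000)
F = m·Δv/dt = (-2.5000, 0.5000, -0.6000)

F = (-2.5000, 0.5000, -0.6000)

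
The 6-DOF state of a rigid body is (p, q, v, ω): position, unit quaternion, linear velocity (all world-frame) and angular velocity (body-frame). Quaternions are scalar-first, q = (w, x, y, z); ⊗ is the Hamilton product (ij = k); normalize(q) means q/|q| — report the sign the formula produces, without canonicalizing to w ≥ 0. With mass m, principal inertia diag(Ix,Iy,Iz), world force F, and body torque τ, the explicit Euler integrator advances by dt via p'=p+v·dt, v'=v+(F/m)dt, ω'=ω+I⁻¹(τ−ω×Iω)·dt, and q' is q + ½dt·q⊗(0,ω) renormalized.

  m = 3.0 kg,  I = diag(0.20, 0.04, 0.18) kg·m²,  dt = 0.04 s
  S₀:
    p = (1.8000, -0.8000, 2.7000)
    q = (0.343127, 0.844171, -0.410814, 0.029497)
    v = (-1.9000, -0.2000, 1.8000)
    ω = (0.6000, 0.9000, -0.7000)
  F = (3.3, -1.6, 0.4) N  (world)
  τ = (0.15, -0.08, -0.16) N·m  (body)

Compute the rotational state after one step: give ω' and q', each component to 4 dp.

ω' = (0.6476, 0.8284, -0.7164)
q' = (0.3407, 0.8532, -0.3923, 0.0448)

(τ − ω×Iω)/I = (1.1910, -1.7900, -0.4089)
new body rate ω' = (0.6476, 0.8284, -0.7164)
2q̇ = q⊗(0,ω) = (-0.1161221, 0.4668987, 0.9174322, 0.7660534)
q + ½dt·q⊗(0,ω), renormalized = (0.3407, 0.8532, -0.3923, 0.0448)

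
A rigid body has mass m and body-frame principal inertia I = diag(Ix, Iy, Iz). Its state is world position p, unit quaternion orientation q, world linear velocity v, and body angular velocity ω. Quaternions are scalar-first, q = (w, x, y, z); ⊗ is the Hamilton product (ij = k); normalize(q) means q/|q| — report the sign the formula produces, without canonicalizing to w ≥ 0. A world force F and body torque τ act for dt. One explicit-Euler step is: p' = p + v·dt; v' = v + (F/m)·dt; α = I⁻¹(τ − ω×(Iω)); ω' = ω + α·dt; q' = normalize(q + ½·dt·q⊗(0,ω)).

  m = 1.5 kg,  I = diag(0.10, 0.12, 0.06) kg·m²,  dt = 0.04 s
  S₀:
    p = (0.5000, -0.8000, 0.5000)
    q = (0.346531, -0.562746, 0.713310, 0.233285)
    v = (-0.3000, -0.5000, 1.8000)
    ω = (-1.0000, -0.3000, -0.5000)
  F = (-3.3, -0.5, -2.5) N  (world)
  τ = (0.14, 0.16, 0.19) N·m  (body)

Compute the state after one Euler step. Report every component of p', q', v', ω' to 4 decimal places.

p' = (0.4880, -0.8200, 0.5720)
q' = (0.3418, -0.5753, 0.7007, 0.2474)
v' = (-0.3880, -0.5133, 1.7333)
ω' = (-0.9404, -0.2533, -0.3773)

p' = p + v·dt = (0.4880, -0.8200, 0.5720)
v' = v + a·dt = (-0.3880, -0.5133, 1.7333)
gyro term ω×Iω = (-0.0090, 0.0200, 0.0060)
angular accel α = (1.4900, 1.1667, 3.0667)
ω' = ω + α·dt = (-0.9404, -0.2533, -0.3773)
Hamilton product q⊗(0,ω) = (-0.2321105, -0.6332005, -0.6186173, 0.7088683)
q + ½dt·q⊗(0,ω), renormalized = (0.3418, -0.5753, 0.7007, 0.2474)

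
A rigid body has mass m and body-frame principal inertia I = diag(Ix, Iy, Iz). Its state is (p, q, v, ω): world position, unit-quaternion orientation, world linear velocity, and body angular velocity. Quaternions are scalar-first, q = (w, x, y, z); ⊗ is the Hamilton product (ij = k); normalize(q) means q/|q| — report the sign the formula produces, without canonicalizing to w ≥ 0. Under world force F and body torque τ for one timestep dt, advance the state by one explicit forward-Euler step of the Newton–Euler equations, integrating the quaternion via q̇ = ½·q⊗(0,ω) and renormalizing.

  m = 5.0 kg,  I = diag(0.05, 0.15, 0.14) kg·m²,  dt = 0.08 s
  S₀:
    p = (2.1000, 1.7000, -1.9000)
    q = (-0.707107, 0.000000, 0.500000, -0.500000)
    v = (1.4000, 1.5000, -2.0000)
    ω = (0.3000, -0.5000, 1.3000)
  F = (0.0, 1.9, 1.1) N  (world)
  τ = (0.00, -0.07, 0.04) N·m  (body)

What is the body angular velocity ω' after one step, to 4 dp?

ω' = (0.2896, -0.5186, 1.3314)

angular accel α = (-0.1300, -0.2327, 0.3929)
ω' = ω + α·dt = (0.2896, -0.5186, 1.3314)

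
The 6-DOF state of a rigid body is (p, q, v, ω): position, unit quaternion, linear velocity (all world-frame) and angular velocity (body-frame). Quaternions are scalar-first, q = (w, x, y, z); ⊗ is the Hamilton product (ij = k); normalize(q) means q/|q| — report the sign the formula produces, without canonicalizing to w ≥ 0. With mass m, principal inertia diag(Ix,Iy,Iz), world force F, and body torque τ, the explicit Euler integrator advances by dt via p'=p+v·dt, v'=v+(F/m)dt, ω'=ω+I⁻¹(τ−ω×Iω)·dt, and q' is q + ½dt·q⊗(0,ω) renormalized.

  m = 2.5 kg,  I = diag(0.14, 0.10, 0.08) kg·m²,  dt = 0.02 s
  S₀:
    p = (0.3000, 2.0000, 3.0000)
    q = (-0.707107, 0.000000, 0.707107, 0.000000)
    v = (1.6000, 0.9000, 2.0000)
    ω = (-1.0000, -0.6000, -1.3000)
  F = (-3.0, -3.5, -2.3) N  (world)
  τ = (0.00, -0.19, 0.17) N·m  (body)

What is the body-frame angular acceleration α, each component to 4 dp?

α = (0.1114, -2.6800, 2.4250)

ω×(Iω) gyroscopic = (-0.0156, 0.0780, -0.0240)
angular accel α = (0.1114, -2.6800, 2.4250)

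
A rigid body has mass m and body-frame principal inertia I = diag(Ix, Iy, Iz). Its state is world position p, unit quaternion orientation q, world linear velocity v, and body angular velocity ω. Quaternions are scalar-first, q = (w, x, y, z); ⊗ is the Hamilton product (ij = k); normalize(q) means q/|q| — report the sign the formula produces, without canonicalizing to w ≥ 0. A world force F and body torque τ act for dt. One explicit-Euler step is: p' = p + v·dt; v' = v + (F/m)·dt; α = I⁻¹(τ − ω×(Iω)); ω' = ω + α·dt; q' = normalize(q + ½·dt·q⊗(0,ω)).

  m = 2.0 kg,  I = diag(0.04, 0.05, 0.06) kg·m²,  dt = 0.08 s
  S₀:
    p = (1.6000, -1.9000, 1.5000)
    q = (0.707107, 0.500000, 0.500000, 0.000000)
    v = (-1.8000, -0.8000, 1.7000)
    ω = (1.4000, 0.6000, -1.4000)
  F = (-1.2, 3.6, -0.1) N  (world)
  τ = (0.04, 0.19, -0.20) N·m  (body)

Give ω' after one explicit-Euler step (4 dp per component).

ω' = (1.4968, 0.8413, -1.6779)

angular accel α = (1.2100, 3.0160, -3.4733)
new body rate ω' = (1.4968, 0.8413, -1.6779)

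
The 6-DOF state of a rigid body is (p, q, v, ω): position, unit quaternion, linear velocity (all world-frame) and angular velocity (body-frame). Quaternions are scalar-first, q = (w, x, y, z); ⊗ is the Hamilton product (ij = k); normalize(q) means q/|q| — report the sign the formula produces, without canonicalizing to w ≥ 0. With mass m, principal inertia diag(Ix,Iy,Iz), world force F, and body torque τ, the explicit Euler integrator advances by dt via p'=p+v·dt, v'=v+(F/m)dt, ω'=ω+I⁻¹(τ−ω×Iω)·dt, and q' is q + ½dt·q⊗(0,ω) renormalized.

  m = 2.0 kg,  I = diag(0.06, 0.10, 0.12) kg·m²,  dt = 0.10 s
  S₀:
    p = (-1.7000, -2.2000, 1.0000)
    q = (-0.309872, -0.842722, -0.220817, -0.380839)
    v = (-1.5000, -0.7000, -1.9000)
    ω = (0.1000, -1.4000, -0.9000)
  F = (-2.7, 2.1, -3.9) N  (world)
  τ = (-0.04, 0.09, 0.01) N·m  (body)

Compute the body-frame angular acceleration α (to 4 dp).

α = (-1.0867, 0.8460, 0.1300)

precession coupling ω×(Iω) = (0.0252, 0.0054, -0.0056)
angular accel α = (-1.0867, 0.8460, 0.1300)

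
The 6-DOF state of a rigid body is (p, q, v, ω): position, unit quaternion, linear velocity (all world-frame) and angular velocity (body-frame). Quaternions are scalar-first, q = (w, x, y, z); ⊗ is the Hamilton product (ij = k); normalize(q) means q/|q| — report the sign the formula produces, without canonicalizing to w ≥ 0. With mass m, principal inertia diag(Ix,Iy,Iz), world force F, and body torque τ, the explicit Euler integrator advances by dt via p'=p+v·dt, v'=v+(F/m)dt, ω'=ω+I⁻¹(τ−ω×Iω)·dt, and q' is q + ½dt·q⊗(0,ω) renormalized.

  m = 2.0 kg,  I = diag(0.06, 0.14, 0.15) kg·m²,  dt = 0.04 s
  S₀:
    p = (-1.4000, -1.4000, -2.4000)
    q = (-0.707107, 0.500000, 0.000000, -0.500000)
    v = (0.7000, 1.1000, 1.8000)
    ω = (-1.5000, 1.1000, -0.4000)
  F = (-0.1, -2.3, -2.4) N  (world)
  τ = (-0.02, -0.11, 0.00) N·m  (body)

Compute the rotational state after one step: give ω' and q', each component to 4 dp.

ω×(Iω) gyroscopic = (-0.0044, -0.0540, -0.1320)
angular accel α = (-0.2600, -0.4000, 0.8800)
ω + α·dt = (-1.5104, 1.0840, -0.3648)
q⊗(0,ω) = (0.5500000, 1.6106605, 0.1721823, 0.8328428)
q + ½dt·q⊗(0,ω), renormalized = (-0.6956, 0.5318, 0.0034, -0.4830)

ω' = (-1.5104, 1.0840, -0.3648)
q' = (-0.6956, 0.5318, 0.0034, -0.4830)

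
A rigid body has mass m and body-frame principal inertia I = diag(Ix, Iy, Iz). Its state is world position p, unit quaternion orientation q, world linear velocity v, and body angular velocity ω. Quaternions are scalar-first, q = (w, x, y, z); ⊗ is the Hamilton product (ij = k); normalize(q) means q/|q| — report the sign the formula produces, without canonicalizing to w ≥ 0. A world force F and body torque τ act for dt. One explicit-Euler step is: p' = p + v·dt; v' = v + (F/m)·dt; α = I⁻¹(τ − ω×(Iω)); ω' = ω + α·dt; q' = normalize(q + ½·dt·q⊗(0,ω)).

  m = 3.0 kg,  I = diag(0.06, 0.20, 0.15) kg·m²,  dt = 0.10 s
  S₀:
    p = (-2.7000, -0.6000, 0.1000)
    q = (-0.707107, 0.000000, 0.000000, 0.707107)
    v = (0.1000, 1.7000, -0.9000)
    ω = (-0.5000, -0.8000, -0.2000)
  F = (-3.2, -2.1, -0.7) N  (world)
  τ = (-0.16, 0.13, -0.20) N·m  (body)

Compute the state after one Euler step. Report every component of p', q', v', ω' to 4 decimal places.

a = (-1.0667, -0.7000, -0.2333)
p + v·dt = (-2.6900, -0.4300, 0.0100)
v + (F/m)dt = (-0.0067, 1.6300, -0.9233)
gyro term ω×Iω = (-0.0080, -0.0090, 0.0560)
α = I⁻¹(τ − ω×Iω) = (-2.5333, 0.6950, -1.7067)
new body rate ω' = (-0.7533, -0.7305, -0.3707)
2q̇ = q⊗(0,ω) = (0.1414214, 0.9192391, 0.2121321, 0.1414214)
q + ½dt·q⊗(0,ω), renormalized = (-0.6992, 0.0459, 0.0106, 0.7133)

p' = (-2.6900, -0.4300, 0.0100)
q' = (-0.6992, 0.0459, 0.0106, 0.7133)
v' = (-0.0067, 1.6300, -0.9233)
ω' = (-0.7533, -0.7305, -0.3707)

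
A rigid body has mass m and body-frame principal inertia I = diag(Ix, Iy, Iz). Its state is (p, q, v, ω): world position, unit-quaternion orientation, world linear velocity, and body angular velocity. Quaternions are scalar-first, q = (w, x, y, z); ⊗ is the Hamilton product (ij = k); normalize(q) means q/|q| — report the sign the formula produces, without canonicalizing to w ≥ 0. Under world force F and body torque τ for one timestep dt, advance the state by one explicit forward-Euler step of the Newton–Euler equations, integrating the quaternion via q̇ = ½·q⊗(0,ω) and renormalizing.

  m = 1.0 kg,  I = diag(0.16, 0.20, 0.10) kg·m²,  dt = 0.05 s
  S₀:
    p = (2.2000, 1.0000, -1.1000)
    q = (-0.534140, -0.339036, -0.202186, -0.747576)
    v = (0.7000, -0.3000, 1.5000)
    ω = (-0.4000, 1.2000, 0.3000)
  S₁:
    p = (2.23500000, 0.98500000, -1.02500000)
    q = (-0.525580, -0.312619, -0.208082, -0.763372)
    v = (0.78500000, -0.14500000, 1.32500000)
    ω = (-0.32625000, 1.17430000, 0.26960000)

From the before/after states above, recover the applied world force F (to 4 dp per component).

F = (1.7000, 3.1000, -3.5000)

v₁ − v₀ = (0.08500000, 0.15500000, -0.17500000)
F = m·Δv/dt = (1.7000, 3.1000, -3.5000)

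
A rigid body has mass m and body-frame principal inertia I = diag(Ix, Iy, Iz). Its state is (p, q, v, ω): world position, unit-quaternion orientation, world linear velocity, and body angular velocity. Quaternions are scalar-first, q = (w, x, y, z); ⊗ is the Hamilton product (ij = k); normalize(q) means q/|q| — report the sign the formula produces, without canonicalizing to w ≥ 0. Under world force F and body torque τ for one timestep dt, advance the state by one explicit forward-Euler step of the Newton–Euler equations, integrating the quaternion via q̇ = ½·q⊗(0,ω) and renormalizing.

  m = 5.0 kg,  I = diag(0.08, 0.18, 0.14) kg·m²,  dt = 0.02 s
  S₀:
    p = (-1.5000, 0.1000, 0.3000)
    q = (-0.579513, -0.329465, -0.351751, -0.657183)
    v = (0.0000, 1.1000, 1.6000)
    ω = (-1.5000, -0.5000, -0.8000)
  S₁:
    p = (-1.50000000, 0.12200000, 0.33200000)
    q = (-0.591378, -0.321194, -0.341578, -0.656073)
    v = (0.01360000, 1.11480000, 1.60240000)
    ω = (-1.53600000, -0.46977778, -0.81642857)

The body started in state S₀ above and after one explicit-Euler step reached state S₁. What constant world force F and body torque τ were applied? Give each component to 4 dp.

F = (3.4000, 3.7000, 0.6000)
τ = (-0.1600, 0.2000, -0.0400)

rate change Δω = (-0.03600000, 0.03022222, -0.01642857)
ω₀×(Iω₀) = (-0.0160, -0.0720, 0.0750)
τ = I·(Δω/dt) + ω₀×(Iω₀) = (-0.1600, 0.2000, -0.0400)
velocity change Δv = (0.01360000, 0.01480000, 0.00240000)
applied force F = (3.4000, 3.7000, 0.6000)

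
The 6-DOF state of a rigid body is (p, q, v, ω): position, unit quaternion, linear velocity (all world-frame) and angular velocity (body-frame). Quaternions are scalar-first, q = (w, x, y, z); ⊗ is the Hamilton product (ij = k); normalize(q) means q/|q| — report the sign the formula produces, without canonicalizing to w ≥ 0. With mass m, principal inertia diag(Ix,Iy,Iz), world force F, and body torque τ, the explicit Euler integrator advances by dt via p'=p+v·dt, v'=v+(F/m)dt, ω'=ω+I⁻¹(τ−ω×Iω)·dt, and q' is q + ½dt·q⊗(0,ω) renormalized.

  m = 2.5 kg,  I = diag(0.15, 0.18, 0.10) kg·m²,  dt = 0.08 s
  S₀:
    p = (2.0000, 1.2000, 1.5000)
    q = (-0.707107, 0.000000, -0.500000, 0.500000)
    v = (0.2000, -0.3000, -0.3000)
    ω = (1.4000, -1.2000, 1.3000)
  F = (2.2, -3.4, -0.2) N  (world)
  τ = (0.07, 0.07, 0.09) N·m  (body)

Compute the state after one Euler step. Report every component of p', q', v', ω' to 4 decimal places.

p + v·dt = (2.0160, 1.1760, 1.4760)
new velocity v' = (0.2704, -0.4088, -0.3064)
gyro term ω×Iω = (0.1248, 0.0910, -0.0504)
(τ − ω×Iω)/I = (-0.3653, -0.1167, 1.4040)
ω' = ω + α·dt = (1.3708, -1.2093, 1.4123)
Hamilton product q⊗(0,ω) = (-1.2500000, -1.0399498, 1.5485284, -0.2192391)
q' = normalize(q + ½dt·q⊗(0,ω)) = (-0.7540, -0.0414, -0.4363, 0.4892)

p' = (2.0160, 1.1760, 1.4760)
q' = (-0.7540, -0.0414, -0.4363, 0.4892)
v' = (0.2704, -0.4088, -0.3064)
ω' = (1.3708, -1.2093, 1.4123)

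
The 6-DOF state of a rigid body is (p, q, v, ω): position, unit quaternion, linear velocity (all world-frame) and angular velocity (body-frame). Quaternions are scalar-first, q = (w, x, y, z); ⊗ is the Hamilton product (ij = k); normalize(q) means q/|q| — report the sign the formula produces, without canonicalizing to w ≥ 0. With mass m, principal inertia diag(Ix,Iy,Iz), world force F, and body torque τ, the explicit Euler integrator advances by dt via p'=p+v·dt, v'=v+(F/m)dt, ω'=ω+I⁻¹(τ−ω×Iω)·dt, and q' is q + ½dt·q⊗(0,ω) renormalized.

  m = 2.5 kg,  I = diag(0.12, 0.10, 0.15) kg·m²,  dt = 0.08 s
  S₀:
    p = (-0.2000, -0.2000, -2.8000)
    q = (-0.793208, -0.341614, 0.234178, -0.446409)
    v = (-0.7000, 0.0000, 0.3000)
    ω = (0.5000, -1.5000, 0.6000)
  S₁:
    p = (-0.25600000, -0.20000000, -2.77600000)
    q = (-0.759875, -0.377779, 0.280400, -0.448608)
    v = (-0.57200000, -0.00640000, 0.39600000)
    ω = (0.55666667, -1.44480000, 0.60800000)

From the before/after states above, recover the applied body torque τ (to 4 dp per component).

Δω = ω₁−ω₀ = (0.05666667, 0.05520000, 0.00800000)
precession coupling = (-0.0450, -0.0090, 0.0150)
τ = I·(Δω/dt) + ω₀×(Iω₀) = (0.0400, 0.0600, 0.0300)

τ = (0.0400, 0.0600, 0.0300)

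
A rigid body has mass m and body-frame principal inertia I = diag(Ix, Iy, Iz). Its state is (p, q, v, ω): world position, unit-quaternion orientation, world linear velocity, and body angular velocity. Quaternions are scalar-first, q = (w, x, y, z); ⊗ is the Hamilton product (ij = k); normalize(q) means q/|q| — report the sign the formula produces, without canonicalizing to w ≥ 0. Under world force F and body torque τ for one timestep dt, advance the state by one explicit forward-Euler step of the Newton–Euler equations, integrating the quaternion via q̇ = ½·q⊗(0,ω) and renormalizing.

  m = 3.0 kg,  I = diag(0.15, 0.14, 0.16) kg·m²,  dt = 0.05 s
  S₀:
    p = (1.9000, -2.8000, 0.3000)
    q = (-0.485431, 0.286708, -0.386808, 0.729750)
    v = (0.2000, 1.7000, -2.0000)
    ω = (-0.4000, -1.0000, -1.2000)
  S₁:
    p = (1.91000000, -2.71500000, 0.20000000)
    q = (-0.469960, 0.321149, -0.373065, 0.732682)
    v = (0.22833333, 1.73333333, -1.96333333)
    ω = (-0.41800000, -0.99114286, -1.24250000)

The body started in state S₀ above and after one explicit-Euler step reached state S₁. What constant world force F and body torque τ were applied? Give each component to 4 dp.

F = (1.7000, 2.0000, 2.2000)
τ = (-0.0300, 0.0200, -0.1400)

Δω = ω₁−ω₀ = (-0.01800000, 0.00885714, -0.04250000)
ω₀×(Iω₀) = (0.0240, -0.0048, -0.0040)
τ = I·(Δω/dt) + ω₀×(Iω₀) = (-0.0300, 0.0200, -0.1400)
Δv = v₁−v₀ = (0.02833333, 0.03333333, 0.03666667)
m·(v₁−v₀)/dt = (1.7000, 2.0000, 2.2000)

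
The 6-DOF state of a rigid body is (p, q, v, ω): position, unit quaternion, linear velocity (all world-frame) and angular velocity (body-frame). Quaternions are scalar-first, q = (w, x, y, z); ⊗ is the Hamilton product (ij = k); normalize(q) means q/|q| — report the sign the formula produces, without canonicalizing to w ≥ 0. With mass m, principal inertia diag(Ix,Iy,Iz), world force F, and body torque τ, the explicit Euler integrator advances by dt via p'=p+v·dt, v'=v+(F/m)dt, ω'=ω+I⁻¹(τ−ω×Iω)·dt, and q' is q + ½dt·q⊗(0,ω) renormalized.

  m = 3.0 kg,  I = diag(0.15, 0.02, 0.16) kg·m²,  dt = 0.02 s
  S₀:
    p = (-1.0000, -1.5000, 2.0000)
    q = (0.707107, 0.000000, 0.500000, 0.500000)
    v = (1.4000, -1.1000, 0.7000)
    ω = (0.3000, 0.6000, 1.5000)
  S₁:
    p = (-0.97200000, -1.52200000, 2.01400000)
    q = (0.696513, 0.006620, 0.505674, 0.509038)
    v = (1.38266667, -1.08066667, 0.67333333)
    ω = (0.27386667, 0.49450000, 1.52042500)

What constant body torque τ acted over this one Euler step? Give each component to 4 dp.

τ = (-0.0700, -0.1100, 0.1400)

Δω = ω₁−ω₀ = (-0.02613333, -0.10550000, 0.02042500)
applied torque τ = (-0.0700, -0.1100, 0.1400)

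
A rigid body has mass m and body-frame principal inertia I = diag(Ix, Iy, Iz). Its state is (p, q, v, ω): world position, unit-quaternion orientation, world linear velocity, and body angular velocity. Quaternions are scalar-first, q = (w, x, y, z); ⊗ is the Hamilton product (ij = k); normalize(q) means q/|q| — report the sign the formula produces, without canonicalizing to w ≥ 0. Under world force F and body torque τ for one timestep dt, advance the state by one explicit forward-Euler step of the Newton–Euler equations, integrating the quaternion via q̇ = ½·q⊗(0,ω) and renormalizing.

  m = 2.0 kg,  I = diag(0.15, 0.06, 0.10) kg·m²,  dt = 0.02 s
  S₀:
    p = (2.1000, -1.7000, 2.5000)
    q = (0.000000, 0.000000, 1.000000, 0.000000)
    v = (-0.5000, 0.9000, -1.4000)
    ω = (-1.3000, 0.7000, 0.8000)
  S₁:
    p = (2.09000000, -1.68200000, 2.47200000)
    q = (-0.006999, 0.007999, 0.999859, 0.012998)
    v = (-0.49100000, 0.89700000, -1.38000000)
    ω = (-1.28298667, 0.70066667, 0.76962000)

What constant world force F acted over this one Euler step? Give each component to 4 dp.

F = (0.9000, -0.3000, 2.0000)

v₁ − v₀ = (0.00900000, -0.00300000, 0.02000000)
applied force F = (0.9000, -0.3000, 2.0000)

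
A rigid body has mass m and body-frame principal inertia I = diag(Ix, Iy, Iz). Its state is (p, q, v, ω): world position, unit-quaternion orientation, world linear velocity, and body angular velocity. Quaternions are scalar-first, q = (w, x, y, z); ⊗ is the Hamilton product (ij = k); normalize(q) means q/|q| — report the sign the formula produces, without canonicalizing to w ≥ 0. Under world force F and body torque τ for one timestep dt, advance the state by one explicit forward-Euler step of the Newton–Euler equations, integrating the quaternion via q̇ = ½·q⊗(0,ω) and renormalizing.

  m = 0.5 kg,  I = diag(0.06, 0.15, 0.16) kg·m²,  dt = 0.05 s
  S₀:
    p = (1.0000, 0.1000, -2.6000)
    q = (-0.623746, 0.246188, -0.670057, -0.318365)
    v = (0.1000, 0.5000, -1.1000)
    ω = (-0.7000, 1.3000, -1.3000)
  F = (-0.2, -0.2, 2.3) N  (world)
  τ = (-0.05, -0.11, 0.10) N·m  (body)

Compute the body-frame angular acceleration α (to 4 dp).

precession coupling ω×(Iω) = (-0.0169, -0.0910, -0.0819)
angular accel α = (-0.5517, -0.1267, 1.1369)

α = (-0.5517, -0.1267, 1.1369)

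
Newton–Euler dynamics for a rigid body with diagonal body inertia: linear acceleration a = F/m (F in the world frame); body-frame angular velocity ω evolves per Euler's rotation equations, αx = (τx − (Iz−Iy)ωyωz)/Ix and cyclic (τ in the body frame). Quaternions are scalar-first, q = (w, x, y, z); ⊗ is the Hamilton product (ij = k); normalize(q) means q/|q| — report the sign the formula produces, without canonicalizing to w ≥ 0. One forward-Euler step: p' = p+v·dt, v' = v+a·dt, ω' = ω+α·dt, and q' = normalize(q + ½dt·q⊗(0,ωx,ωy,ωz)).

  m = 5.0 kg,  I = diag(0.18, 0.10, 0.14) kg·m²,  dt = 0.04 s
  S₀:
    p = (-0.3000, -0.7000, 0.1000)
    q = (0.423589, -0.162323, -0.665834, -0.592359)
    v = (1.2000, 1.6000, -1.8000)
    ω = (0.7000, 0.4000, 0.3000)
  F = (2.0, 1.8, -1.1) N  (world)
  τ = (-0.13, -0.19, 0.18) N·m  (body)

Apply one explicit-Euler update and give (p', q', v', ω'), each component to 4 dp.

a = F/m = (0.4000, 0.3600, -0.2200)
p + v·dt = (-0.2520, -0.6360, 0.0280)
v' = v + a·dt = (1.2160, 1.6144, -1.8088)
gyro term ω×Iω = (0.0048, 0.0084, -0.0224)
α = I⁻¹(τ − ω×Iω) = (-0.7489, -1.9840, 1.4457)
ω + α·dt = (0.6700, 0.3206, 0.3578)
2q̇ = q⊗(0,ω) = (0.5576674, 0.3337057, -0.1965188, 0.5282313)
updated quaternion q' = (0.4347, -0.1556, -0.6697, -0.5817)

p' = (-0.2520, -0.6360, 0.0280)
q' = (0.4347, -0.1556, -0.6697, -0.5817)
v' = (1.2160, 1.6144, -1.8088)
ω' = (0.6700, 0.3206, 0.3578)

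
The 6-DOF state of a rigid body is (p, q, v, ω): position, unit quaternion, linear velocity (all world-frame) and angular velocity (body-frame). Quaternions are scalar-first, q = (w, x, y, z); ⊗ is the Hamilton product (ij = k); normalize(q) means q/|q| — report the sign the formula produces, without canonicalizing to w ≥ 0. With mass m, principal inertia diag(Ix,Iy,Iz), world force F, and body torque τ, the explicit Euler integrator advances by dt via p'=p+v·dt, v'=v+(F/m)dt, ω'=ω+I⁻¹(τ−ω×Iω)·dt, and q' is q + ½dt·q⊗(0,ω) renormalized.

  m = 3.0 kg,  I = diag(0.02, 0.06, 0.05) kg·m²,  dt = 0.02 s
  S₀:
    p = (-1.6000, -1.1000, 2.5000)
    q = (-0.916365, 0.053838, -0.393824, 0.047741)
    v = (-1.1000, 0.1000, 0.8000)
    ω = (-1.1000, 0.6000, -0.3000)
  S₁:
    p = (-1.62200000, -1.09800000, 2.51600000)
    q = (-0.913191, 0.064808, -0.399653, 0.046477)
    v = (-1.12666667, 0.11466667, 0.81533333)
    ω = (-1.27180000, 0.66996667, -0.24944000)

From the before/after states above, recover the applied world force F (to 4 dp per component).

velocity change Δv = (-0.02666667, 0.01466667, 0.01533333)
F = m·Δv/dt = (-4.0000, 2.2000, 2.3000)

F = (-4.0000, 2.2000, 2.3000)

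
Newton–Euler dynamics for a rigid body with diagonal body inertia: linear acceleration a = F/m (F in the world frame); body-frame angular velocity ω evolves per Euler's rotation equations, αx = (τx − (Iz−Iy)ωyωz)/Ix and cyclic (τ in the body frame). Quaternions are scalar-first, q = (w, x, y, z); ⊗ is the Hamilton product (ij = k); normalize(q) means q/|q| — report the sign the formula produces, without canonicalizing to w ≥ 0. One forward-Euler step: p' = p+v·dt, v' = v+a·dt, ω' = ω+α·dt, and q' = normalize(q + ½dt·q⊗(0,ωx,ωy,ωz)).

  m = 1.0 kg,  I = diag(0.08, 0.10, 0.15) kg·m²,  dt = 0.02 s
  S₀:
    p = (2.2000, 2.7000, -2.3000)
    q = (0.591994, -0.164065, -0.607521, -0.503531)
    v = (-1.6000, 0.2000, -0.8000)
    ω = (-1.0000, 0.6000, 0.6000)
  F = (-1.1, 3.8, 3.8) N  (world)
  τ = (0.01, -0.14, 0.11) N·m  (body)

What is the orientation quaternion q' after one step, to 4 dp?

2q̇ = q⊗(0,ω) = (0.5025662, -0.6543880, 0.9571664, -0.3507636)
updated quaternion q' = (0.5970, -0.1706, -0.5979, -0.5070)

q' = (0.5970, -0.1706, -0.5979, -0.5070)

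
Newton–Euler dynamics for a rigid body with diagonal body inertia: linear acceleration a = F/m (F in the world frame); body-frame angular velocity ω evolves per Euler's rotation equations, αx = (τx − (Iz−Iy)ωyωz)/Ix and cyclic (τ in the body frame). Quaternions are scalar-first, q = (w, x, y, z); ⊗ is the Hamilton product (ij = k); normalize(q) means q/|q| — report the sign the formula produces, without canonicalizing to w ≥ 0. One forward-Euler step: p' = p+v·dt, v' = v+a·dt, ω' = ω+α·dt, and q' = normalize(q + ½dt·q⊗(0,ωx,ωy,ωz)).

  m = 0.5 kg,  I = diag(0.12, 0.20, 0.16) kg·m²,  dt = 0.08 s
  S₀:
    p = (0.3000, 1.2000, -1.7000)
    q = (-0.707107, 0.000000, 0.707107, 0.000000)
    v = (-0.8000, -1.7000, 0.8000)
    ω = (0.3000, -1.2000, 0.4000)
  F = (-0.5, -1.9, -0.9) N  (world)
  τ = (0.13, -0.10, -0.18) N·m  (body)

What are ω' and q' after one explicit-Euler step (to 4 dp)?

ω' = (0.3739, -1.2381, 0.3244)
q' = (-0.6723, 0.0028, 0.7400, -0.0198)

gyro term ω×Iω = (0.0192, -0.0048, -0.0288)
α = I⁻¹(τ − ω×Iω) = (0.9233, -0.4760, -0.9450)
ω + α·dt = (0.3739, -1.2381, 0.3244)
q⊗(0,ω) = (0.8485284, 0.0707107, 0.8485284, -0.4949749)
updated quaternion q' = (-0.6723, 0.0028, 0.7400, -0.0198)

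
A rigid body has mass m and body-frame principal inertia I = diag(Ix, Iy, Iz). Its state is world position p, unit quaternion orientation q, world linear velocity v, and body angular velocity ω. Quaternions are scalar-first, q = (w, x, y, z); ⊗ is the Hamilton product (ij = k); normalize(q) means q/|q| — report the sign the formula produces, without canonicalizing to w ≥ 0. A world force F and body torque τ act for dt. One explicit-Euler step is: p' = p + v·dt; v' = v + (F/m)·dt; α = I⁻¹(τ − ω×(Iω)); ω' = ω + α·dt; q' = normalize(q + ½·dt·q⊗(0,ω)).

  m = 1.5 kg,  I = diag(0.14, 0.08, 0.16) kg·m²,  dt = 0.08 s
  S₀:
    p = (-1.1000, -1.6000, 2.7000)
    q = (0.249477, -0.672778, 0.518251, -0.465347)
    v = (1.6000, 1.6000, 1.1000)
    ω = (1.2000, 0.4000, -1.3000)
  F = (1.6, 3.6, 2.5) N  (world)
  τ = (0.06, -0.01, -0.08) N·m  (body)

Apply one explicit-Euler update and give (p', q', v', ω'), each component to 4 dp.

precession coupling ω×(Iω) = (-0.0416, 0.0312, -0.0288)
α = I⁻¹(τ − ω×Iω) = (0.7257, -0.5150, -0.3200)
ω + α·dt = (1.2581, 0.3588, -1.3256)
q⊗(0,ω) = (-0.0049179, -0.1882151, -1.3332370, -1.2153325)
q' = normalize(q + ½dt·q⊗(0,ω)) = (0.2486, -0.6785, 0.4637, -0.5126)
new position p' = (-0.9720, -1.4720, 2.7880)
new velocity v' = (1.6853, 1.7920, 1.2333)

p' = (-0.9720, -1.4720, 2.7880)
q' = (0.2486, -0.6785, 0.4637, -0.5126)
v' = (1.6853, 1.7920, 1.2333)
ω' = (1.2581, 0.3588, -1.3256)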